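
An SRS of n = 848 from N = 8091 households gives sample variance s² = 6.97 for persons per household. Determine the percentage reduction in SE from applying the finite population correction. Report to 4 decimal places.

5.3854

f = n/N = 848/8091 = 0.10480781.
SE_no-fpc = √(s²/n) = 0.090660574; SE_fpc = √((1−f)s²/n) = 0.085778136.
Ratio = √(1−f) = 0.94614597. Reduction = 100·(1 − 0.94614597) = 5.3854%.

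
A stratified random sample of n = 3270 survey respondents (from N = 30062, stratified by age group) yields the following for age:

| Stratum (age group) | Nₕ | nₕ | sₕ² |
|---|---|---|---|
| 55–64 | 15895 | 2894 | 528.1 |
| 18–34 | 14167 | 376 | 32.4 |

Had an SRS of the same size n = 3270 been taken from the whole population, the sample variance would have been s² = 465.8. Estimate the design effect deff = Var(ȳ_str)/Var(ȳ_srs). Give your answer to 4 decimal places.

Var(ȳ_str) = Σ Wₕ²(1−fₕ)sₕ²/nₕ with Wₕ = Nₕ/30062:
  55–64: (15895/30062)²·(1−2894/15895)·528.1/2894 = 0.041727195
  18–34: (14167/30062)²·(1−376/14167)·32.4/376 = 0.018629237
  → Var(ȳ_str) = 0.060356432.
Var(ȳ_srs) = (1 − 3270/30062)·465.8/3270 = 0.12695184.
deff = 0.060356432 / 0.12695184 = 0.4754.

0.4754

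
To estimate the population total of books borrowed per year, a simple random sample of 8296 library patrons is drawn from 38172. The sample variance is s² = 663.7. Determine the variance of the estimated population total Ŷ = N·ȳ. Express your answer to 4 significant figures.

Var(Ŷ) = N²·Var(ȳ) = N²·(1 − n/N)·s²/n.
f = 8296/38172 = 0.21733208; Var(ȳ) = 0.78266792·663.7/8296 = 0.062615321.
Var(Ŷ) = 38172² · 0.062615321 = 9.1236883 × 10^7.

9.124 × 10^7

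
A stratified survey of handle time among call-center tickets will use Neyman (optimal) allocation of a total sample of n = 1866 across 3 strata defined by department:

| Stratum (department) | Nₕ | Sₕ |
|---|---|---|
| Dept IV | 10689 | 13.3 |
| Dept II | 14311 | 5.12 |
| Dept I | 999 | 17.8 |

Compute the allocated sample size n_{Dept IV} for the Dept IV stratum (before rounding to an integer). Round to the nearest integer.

1137

Neyman allocation: nₕ = n·NₕSₕ / Σⱼ NⱼSⱼ.
Σ NⱼSⱼ = 10689·13.3 + 14311·5.12 + 999·17.8 = 233218.22.
n_{Dept IV} = 1866·10689·13.3 / 233218.22 = 1137.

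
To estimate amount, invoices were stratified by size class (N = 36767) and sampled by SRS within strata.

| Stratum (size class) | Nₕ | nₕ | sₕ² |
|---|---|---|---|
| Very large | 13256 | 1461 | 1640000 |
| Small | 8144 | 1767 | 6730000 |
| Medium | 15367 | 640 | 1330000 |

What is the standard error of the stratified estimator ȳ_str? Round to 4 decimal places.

24.9812

Var(ȳ_str) = Σₕ Wₕ²(1 − fₕ)sₕ²/nₕ with Wₕ = Nₕ/N, N = 36767.
Very large: Wₕ = 0.36054070; term = 0.36054070²·(1 − 0.11021424)·1640000/1461 = 129.83377.
Small: Wₕ = 0.22150298; term = 0.22150298²·(1 − 0.21696955)·6730000/1767 = 146.32425.
Medium: Wₕ = 0.41795632; term = 0.41795632²·(1 − 0.04164769)·1330000/640 = 347.90339.
Sum = 624.06141.
SE = √(624.06141) = 24.9812.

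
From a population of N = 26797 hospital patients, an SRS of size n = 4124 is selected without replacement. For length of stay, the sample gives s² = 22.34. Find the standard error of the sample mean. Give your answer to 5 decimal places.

0.06770

Under SRS without replacement, Var(ȳ) = (1 − f)·s²/n with f = n/N = 4124/26797 = 0.15389782.
Var(ȳ) = (1 − 0.15389782)·22.34/4124 = 0.84610218·0.0054170708 = 0.0045833954.
SE(ȳ) = √(0.0045833954) = 0.06770.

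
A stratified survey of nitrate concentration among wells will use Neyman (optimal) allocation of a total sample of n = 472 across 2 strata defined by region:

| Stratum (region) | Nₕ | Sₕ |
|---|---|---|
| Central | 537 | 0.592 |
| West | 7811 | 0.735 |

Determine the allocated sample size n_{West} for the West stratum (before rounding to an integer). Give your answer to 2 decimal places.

447.24

Neyman allocation: nₕ = n·NₕSₕ / Σⱼ NⱼSⱼ.
Σ NⱼSⱼ = 537·0.592 + 7811·0.735 = 6058.989.
n_{West} = 472·7811·0.735 / 6058.989 = 447.24.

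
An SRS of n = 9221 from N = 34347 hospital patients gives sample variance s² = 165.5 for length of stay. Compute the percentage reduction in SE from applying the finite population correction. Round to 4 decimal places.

f = n/N = 9221/34347 = 0.26846595.
SE_no-fpc = √(s²/n) = 0.13397075; SE_fpc = √((1−f)s²/n) = 0.11458487.
Ratio = √(1−f) = 0.85529764. Reduction = 100·(1 − 0.85529764) = 14.4702%.

14.4702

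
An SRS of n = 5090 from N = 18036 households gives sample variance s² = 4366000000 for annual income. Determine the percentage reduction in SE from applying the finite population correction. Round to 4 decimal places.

15.2777

f = n/N = 5090/18036 = 0.28221335.
SE_no-fpc = √(s²/n) = 926.1535; SE_fpc = √((1−f)s²/n) = 784.65846.
Ratio = √(1−f) = 0.84722290. Reduction = 100·(1 − 0.84722290) = 15.2777%.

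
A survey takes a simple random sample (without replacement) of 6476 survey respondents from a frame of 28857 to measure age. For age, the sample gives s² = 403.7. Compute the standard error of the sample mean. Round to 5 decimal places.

0.21988

Under SRS without replacement, Var(ȳ) = (1 − f)·s²/n with f = n/N = 6476/28857 = 0.22441695.
Var(ȳ) = (1 − 0.22441695)·403.7/6476 = 0.77558305·0.062337863 = 0.04834819.
SE(ȳ) = √(0.04834819) = 0.21988.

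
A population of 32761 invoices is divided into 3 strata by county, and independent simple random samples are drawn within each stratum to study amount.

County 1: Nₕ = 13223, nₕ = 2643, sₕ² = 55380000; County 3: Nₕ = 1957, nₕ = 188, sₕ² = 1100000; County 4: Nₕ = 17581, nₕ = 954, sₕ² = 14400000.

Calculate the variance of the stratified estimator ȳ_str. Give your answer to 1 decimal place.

6861.2

Var(ȳ_str) = Σₕ Wₕ²(1 − fₕ)sₕ²/nₕ with Wₕ = Nₕ/N, N = 32761.
County 1: Wₕ = 0.40362016; term = 0.40362016²·(1 − 0.19987900)·55380000/2643 = 2731.223.
County 3: Wₕ = 0.05973566; term = 0.05973566²·(1 − 0.09606541)·1100000/188 = 18.872924.
County 4: Wₕ = 0.53664418; term = 0.53664418²·(1 − 0.05426312)·14400000/954 = 4111.0929.
Sum = 6861.1888.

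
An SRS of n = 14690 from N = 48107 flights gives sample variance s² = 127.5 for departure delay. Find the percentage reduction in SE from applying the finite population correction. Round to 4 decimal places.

16.6550

f = n/N = 14690/48107 = 0.30536097.
SE_no-fpc = √(s²/n) = 0.093163156; SE_fpc = √((1−f)s²/n) = 0.07764684.
Ratio = √(1−f) = 0.83345008. Reduction = 100·(1 − 0.83345008) = 16.6550%.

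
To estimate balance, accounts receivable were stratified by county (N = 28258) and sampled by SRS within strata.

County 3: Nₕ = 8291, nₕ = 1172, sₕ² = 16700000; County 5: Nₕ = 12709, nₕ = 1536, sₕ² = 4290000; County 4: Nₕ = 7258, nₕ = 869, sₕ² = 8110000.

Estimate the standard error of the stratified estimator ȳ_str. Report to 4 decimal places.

45.7371

Var(ȳ_str) = Σₕ Wₕ²(1 − fₕ)sₕ²/nₕ with Wₕ = Nₕ/N, N = 28258.
County 3: Wₕ = 0.29340364; term = 0.29340364²·(1 − 0.14135810)·16700000/1172 = 1053.2511.
County 5: Wₕ = 0.44974874; term = 0.44974874²·(1 − 0.12085923)·4290000/1536 = 496.66598.
County 4: Wₕ = 0.25684762; term = 0.25684762²·(1 − 0.11972995)·8110000/869 = 541.96107.
Sum = 2091.8782.
SE = √(2091.8782) = 45.7371.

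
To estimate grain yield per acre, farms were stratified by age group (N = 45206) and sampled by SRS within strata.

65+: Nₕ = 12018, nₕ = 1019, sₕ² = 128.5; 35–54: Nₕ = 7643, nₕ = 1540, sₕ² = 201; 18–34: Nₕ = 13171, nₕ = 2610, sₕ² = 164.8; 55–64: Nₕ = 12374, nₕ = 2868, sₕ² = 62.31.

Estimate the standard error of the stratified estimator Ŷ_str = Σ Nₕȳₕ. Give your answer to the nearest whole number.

5839

Var(Ŷ_str) = Σₕ Nₕ²(1 − fₕ)sₕ²/nₕ.
65+: 12018²·(1 − 1019/12018)·128.5/1019 = 1.6669184 × 10^7.
35–54: 7643²·(1 − 1540/7643)·201/1540 = 6.0881111 × 10^6.
18–34: 13171²·(1 − 2610/13171)·164.8/2610 = 8.7829517 × 10^6.
55–64: 12374²·(1 − 2868/12374)·62.31/2868 = 2.5555626 × 10^6.
Sum = 3.4095809 × 10^7.
SE = √(3.4095809 × 10^7) = 5839.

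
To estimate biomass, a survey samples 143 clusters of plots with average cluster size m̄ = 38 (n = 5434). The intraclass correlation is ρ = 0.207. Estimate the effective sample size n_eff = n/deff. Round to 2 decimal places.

deff = 1 + (38 − 1)·0.207 = 1 + 7.659 = 8.659.
n_eff = 5434 / 8.659 = 627.56.

627.56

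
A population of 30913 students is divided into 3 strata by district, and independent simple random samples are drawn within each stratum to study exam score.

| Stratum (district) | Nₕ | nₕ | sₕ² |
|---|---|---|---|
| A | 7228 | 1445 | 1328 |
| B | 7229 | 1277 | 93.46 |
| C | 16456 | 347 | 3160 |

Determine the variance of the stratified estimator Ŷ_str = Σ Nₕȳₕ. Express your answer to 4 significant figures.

2.456 × 10^9

Var(Ŷ_str) = Σₕ Nₕ²(1 − fₕ)sₕ²/nₕ.
A: 7228²·(1 − 1445/7228)·1328/1445 = 3.8415064 × 10^7.
B: 7229²·(1 − 1277/7229)·93.46/1277 = 3.1490244 × 10^6.
C: 16456²·(1 − 347/16456)·3160/347 = 2.4140734 × 10^9.
Sum = 2.4556375 × 10^9.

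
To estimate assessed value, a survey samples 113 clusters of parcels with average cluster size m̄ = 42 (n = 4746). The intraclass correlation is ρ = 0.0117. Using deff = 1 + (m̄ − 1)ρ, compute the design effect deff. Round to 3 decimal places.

1.480

deff = 1 + (42 − 1)·0.0117 = 1 + 0.4797 = 1.4797.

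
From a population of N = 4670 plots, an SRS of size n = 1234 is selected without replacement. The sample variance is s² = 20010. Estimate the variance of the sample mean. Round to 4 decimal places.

Under SRS without replacement, Var(ȳ) = (1 − f)·s²/n with f = n/N = 1234/4670 = 0.26423983.
Var(ȳ) = (1 − 0.26423983)·20010/1234 = 0.73576017·16.215559 = 11.930763.

11.9308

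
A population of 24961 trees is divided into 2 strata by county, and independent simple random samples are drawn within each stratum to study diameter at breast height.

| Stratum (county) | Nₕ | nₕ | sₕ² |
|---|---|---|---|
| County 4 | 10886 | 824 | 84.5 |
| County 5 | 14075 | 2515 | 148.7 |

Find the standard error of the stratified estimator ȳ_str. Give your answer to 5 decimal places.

0.18294

Var(ȳ_str) = Σₕ Wₕ²(1 − fₕ)sₕ²/nₕ with Wₕ = Nₕ/N, N = 24961.
County 4: Wₕ = 0.43612035; term = 0.43612035²·(1 − 0.07569355)·84.5/824 = 0.018028441.
County 5: Wₕ = 0.56387965; term = 0.56387965²·(1 − 0.17868561)·148.7/2515 = 0.015440283.
Sum = 0.033468724.
SE = √(0.033468724) = 0.18294.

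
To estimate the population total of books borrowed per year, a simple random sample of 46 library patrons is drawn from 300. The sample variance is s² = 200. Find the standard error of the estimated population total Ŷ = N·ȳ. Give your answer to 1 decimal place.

575.6

Var(Ŷ) = N²·Var(ȳ) = N²·(1 − n/N)·s²/n.
f = 46/300 = 0.15333333; Var(ȳ) = 0.84666667·200/46 = 3.6811594.
Var(Ŷ) = 300² · 3.6811594 = 331304.35.
SE(Ŷ) = √(331304.35) = 575.6.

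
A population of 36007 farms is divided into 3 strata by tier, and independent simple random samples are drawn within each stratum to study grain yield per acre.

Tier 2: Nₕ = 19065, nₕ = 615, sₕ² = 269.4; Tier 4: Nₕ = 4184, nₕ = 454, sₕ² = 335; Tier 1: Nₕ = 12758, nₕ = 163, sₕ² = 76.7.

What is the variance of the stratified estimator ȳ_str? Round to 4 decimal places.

Var(ȳ_str) = Σₕ Wₕ²(1 − fₕ)sₕ²/nₕ with Wₕ = Nₕ/N, N = 36007.
Tier 2: Wₕ = 0.52948038; term = 0.52948038²·(1 − 0.03225806)·269.4/615 = 0.11884524.
Tier 4: Wₕ = 0.11619963; term = 0.11619963²·(1 − 0.10850860)·335/454 = 0.0088820985.
Tier 1: Wₕ = 0.35431999; term = 0.35431999²·(1 − 0.01277630)·76.7/163 = 0.058319615.
Sum = 0.18604695.

0.1860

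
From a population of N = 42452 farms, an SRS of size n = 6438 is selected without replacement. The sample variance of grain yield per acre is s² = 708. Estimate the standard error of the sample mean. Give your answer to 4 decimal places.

0.3054

Under SRS without replacement, Var(ȳ) = (1 − f)·s²/n with f = n/N = 6438/42452 = 0.15165363.
Var(ȳ) = (1 − 0.15165363)·708/6438 = 0.84834637·0.10997204 = 0.093294382.
SE(ȳ) = √(0.093294382) = 0.3054.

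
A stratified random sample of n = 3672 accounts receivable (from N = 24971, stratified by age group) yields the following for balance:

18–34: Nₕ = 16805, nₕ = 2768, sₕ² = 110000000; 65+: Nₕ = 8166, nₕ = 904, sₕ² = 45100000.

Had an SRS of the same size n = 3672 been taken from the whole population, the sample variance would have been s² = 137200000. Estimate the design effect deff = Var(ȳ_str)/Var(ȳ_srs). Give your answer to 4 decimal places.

0.6206

Var(ȳ_str) = Σ Wₕ²(1−fₕ)sₕ²/nₕ with Wₕ = Nₕ/24971:
  18–34: (16805/24971)²·(1−2768/16805)·110000000/2768 = 15033.758
  65+: (8166/24971)²·(1−904/8166)·45100000/904 = 4744.6247
  → Var(ȳ_str) = 19778.383.
Var(ȳ_srs) = (1 − 3672/24971)·137200000/3672 = 31869.461.
deff = 19778.383 / 31869.461 = 0.6206.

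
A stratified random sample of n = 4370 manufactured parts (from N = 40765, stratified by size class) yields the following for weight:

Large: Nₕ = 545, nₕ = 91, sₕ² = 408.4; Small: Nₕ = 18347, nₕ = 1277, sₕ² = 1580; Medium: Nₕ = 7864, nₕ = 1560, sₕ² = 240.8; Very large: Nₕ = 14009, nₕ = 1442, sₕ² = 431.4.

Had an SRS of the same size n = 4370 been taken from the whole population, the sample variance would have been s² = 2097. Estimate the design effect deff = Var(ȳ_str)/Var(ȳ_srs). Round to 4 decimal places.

Var(ȳ_str) = Σ Wₕ²(1−fₕ)sₕ²/nₕ with Wₕ = Nₕ/40765:
  Large: (545/40765)²·(1−91/545)·408.4/91 = 6.6822359 × 10^-4
  Small: (18347/40765)²·(1−1277/18347)·1580/1277 = 0.23317924
  Medium: (7864/40765)²·(1−1560/7864)·240.8/1560 = 0.0046048629
  Very large: (14009/40765)²·(1−1442/14009)·431.4/1442 = 0.031694123
  → Var(ȳ_str) = 0.27014645.
Var(ȳ_srs) = (1 − 4370/40765)·2097/4370 = 0.42842151.
deff = 0.27014645 / 0.42842151 = 0.6306.

0.6306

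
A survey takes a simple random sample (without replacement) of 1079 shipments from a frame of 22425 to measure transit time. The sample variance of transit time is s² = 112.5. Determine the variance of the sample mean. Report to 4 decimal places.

Under SRS without replacement, Var(ȳ) = (1 − f)·s²/n with f = n/N = 1079/22425 = 0.04811594.
Var(ȳ) = (1 − 0.04811594)·112.5/1079 = 0.95188406·0.10426321 = 0.099246484.

0.0992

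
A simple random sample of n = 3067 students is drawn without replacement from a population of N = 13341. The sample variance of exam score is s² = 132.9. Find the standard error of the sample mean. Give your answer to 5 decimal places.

Under SRS without replacement, Var(ȳ) = (1 − f)·s²/n with f = n/N = 3067/13341 = 0.22989281.
Var(ȳ) = (1 − 0.22989281)·132.9/3067 = 0.77010719·0.043332246 = 0.033370475.
SE(ȳ) = √(0.033370475) = 0.18268.

0.18268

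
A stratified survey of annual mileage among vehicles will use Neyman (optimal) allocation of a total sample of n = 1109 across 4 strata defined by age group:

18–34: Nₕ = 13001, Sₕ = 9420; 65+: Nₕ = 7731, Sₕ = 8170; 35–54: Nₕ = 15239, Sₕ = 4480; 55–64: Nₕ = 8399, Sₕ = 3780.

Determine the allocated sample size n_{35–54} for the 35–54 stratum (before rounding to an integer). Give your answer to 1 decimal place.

265.1

Neyman allocation: nₕ = n·NₕSₕ / Σⱼ NⱼSⱼ.
Σ NⱼSⱼ = 13001·9420 + 7731·8170 + 15239·4480 + 8399·3780 = 2.8565063 × 10^8.
n_{35–54} = 1109·15239·4480 / (2.8565063 × 10^8) = 265.1.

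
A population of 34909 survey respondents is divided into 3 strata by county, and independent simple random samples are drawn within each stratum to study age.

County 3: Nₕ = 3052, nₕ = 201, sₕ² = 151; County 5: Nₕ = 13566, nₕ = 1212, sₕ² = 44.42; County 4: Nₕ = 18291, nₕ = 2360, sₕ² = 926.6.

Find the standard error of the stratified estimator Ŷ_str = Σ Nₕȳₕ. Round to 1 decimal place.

11273.3

Var(Ŷ_str) = Σₕ Nₕ²(1 − fₕ)sₕ²/nₕ.
County 3: 3052²·(1 − 201/3052)·151/201 = 6.5367615 × 10^6.
County 5: 13566²·(1 − 1212/13566)·44.42/1212 = 6.1423611 × 10^6.
County 4: 18291²·(1 − 2360/18291)·926.6/2360 = 1.1440916 × 10^8.
Sum = 1.2708828 × 10^8.
SE = √(1.2708828 × 10^8) = 11273.3.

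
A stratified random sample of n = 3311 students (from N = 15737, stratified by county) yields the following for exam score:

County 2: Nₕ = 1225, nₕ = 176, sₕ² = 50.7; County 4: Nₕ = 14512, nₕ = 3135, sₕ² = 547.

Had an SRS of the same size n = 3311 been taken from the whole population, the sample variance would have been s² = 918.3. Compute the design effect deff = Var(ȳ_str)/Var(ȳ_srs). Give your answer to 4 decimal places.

0.5380

Var(ȳ_str) = Σ Wₕ²(1−fₕ)sₕ²/nₕ with Wₕ = Nₕ/15737:
  County 2: (1225/15737)²·(1−176/1225)·50.7/176 = 0.0014947308
  County 4: (14512/15737)²·(1−3135/14512)·547/3135 = 0.11632175
  → Var(ȳ_str) = 0.11781648.
Var(ȳ_srs) = (1 − 3311/15737)·918.3/3311 = 0.21899531.
deff = 0.11781648 / 0.21899531 = 0.5380.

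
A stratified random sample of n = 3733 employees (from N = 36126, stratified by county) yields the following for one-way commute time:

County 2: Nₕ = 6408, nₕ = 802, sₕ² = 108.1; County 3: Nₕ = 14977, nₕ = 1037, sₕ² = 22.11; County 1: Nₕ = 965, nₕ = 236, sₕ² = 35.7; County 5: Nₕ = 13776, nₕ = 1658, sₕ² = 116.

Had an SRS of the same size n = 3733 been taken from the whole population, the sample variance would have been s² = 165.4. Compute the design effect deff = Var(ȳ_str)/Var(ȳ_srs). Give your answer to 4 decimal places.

Var(ȳ_str) = Σ Wₕ²(1−fₕ)sₕ²/nₕ with Wₕ = Nₕ/36126:
  County 2: (6408/36126)²·(1−802/6408)·108.1/802 = 0.0037101133
  County 3: (14977/36126)²·(1−1037/14977)·22.11/1037 = 0.0034108124
  County 1: (965/36126)²·(1−236/965)·35.7/236 = 8.1540111 × 10^-5
  County 5: (13776/36126)²·(1−1658/13776)·116/1658 = 0.0089492737
  → Var(ȳ_str) = 0.01615174.
Var(ȳ_srs) = (1 − 3733/36126)·165.4/3733 = 0.039729107.
deff = 0.01615174 / 0.039729107 = 0.4065.

0.4065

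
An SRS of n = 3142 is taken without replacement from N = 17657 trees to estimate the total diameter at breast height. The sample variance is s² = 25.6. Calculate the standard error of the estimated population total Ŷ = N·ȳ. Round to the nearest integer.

Var(Ŷ) = N²·Var(ȳ) = N²·(1 − n/N)·s²/n.
f = 3142/17657 = 0.17794642; Var(ȳ) = 0.82205358·25.6/3142 = 0.0066978267.
Var(Ŷ) = 17657² · 0.0066978267 = 2.0881791 × 10^6.
SE(Ŷ) = √(2.0881791 × 10^6) = 1445.

1445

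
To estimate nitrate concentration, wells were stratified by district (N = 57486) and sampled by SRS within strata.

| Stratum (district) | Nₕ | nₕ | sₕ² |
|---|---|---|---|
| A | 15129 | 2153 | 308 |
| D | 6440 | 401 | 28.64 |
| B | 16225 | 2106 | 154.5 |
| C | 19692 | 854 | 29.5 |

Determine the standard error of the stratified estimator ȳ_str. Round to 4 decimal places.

Var(ȳ_str) = Σₕ Wₕ²(1 − fₕ)sₕ²/nₕ with Wₕ = Nₕ/N, N = 57486.
A: Wₕ = 0.26317712; term = 0.26317712²·(1 − 0.14230947)·308/2153 = 0.0084983295.
D: Wₕ = 0.11202728; term = 0.11202728²·(1 − 0.06226708)·28.64/401 = 8.4053414 × 10^-4.
B: Wₕ = 0.28224263; term = 0.28224263²·(1 − 0.12979969)·154.5/2106 = 0.0050855108.
C: Wₕ = 0.34255297; term = 0.34255297²·(1 − 0.04336787)·29.5/854 = 0.0038776141.
Sum = 0.018301989.
SE = √(0.018301989) = 0.1353.

0.1353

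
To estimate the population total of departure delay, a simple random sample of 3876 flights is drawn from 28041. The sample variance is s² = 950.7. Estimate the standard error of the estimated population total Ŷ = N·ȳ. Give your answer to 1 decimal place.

12892.0

Var(Ŷ) = N²·Var(ȳ) = N²·(1 − n/N)·s²/n.
f = 3876/28041 = 0.13822617; Var(ȳ) = 0.86177383·950.7/3876 = 0.21137471.
Var(Ŷ) = 28041² · 0.21137471 = 1.6620344 × 10^8.
SE(Ŷ) = √(1.6620344 × 10^8) = 12892.0.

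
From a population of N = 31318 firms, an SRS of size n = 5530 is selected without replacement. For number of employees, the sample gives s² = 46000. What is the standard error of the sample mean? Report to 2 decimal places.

2.62

Under SRS without replacement, Var(ȳ) = (1 − f)·s²/n with f = n/N = 5530/31318 = 0.17657577.
Var(ȳ) = (1 − 0.17657577)·46000/5530 = 0.82342423·8.318264 = 6.8494601.
SE(ȳ) = √(6.8494601) = 2.62.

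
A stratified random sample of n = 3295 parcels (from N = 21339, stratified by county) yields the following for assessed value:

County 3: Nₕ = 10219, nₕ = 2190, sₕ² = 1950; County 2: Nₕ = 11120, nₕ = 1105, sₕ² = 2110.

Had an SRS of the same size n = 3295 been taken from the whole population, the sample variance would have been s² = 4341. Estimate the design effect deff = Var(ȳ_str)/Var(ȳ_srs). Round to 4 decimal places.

Var(ȳ_str) = Σ Wₕ²(1−fₕ)sₕ²/nₕ with Wₕ = Nₕ/21339:
  County 3: (10219/21339)²·(1−2190/10219)·1950/2190 = 0.16043984
  County 2: (11120/21339)²·(1−1105/11120)·2110/1105 = 0.46701173
  → Var(ȳ_str) = 0.62745157.
Var(ȳ_srs) = (1 − 3295/21339)·4341/3295 = 1.1140203.
deff = 0.62745157 / 1.1140203 = 0.5632.

0.5632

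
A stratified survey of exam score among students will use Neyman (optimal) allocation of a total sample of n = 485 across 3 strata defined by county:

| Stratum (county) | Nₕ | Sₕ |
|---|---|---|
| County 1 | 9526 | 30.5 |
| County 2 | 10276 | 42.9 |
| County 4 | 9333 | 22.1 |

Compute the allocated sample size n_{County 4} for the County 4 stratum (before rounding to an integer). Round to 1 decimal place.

Neyman allocation: nₕ = n·NₕSₕ / Σⱼ NⱼSⱼ.
Σ NⱼSⱼ = 9526·30.5 + 10276·42.9 + 9333·22.1 = 937642.7.
n_{County 4} = 485·9333·22.1 / 937642.7 = 106.7.

106.7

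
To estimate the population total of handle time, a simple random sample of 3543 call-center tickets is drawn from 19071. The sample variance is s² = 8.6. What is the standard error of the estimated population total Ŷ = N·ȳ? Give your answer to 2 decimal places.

847.83

Var(Ŷ) = N²·Var(ȳ) = N²·(1 − n/N)·s²/n.
f = 3543/19071 = 0.18577946; Var(ȳ) = 0.81422054·8.6/3543 = 0.001976375.
Var(Ŷ) = 19071² · 0.001976375 = 718813.6.
SE(Ŷ) = √(718813.6) = 847.83.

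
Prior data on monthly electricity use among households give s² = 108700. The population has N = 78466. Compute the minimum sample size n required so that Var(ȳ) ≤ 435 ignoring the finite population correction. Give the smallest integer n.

Without fpc, n₀ = s²/D = 108700/435 = 249.8851.
Rounding up, n = 250.

250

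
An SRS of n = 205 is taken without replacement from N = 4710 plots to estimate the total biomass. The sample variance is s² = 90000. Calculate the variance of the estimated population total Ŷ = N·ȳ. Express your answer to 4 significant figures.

Var(Ŷ) = N²·Var(ȳ) = N²·(1 − n/N)·s²/n.
f = 205/4710 = 0.04352442; Var(ȳ) = 0.95647558·90000/205 = 419.91611.
Var(Ŷ) = 4710² · 419.91611 = 9.315461 × 10^9.

9.315 × 10^9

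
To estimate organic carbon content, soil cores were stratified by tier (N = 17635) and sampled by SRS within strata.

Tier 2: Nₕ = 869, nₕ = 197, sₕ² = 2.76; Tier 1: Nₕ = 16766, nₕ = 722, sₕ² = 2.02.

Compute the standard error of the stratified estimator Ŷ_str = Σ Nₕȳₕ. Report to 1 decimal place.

Var(Ŷ_str) = Σₕ Nₕ²(1 − fₕ)sₕ²/nₕ.
Tier 2: 869²·(1 − 197/869)·2.76/197 = 8181.4806.
Tier 1: 16766²·(1 − 722/16766)·2.02/722 = 752586.26.
Sum = 760767.74.
SE = √(760767.74) = 872.2.

872.2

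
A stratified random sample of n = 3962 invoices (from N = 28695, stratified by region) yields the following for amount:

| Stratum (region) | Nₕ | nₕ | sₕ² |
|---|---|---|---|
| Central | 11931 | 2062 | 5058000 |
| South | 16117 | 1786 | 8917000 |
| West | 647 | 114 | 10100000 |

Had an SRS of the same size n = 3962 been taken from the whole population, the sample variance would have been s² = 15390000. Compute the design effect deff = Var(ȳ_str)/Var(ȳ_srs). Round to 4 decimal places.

Var(ȳ_str) = Σ Wₕ²(1−fₕ)sₕ²/nₕ with Wₕ = Nₕ/28695:
  Central: (11931/28695)²·(1−2062/11931)·5058000/2062 = 350.77425
  South: (16117/28695)²·(1−1786/16117)·8917000/1786 = 1400.5079
  West: (647/28695)²·(1−114/647)·10100000/114 = 37.105266
  → Var(ȳ_str) = 1788.3874.
Var(ȳ_srs) = (1 − 3962/28695)·15390000/3962 = 3348.0714.
deff = 1788.3874 / 3348.0714 = 0.5342.

0.5342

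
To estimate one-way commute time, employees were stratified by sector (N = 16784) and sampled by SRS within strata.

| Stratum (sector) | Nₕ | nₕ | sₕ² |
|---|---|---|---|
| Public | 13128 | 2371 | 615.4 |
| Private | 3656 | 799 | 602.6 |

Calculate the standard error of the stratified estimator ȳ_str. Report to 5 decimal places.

0.39759

Var(ȳ_str) = Σₕ Wₕ²(1 − fₕ)sₕ²/nₕ with Wₕ = Nₕ/N, N = 16784.
Public: Wₕ = 0.78217350; term = 0.78217350²·(1 − 0.18060634)·615.4/2371 = 0.13011421.
Private: Wₕ = 0.21782650; term = 0.21782650²·(1 − 0.21854486)·602.6/799 = 0.02796455.
Sum = 0.15807876.
SE = √(0.15807876) = 0.39759.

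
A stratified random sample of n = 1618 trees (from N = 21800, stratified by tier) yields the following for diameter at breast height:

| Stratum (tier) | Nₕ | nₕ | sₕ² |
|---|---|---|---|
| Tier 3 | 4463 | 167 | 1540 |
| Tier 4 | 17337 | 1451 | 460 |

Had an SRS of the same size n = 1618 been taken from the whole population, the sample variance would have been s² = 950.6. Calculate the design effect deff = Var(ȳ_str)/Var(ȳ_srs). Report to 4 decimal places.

1.0218

Var(ȳ_str) = Σ Wₕ²(1−fₕ)sₕ²/nₕ with Wₕ = Nₕ/21800:
  Tier 3: (4463/21800)²·(1−167/4463)·1540/167 = 0.37203382
  Tier 4: (17337/21800)²·(1−1451/17337)·460/1451 = 0.18372402
  → Var(ȳ_str) = 0.55575784.
Var(ȳ_srs) = (1 − 1618/21800)·950.6/1618 = 0.54390995.
deff = 0.55575784 / 0.54390995 = 1.0218.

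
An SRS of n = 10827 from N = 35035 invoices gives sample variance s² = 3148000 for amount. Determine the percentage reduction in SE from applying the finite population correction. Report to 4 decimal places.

f = n/N = 10827/35035 = 0.30903382.
SE_no-fpc = √(s²/n) = 17.051528; SE_fpc = √((1−f)s²/n) = 14.173976.
Ratio = √(1−f) = 0.83124375. Reduction = 100·(1 − 0.83124375) = 16.8756%.

16.8756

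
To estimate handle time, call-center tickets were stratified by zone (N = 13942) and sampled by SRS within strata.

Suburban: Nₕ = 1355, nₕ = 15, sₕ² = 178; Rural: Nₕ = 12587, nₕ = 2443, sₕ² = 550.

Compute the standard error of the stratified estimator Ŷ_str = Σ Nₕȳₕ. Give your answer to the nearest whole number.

7092

Var(Ŷ_str) = Σₕ Nₕ²(1 − fₕ)sₕ²/nₕ.
Suburban: 1355²·(1 − 15/1355)·178/15 = 2.1546307 × 10^7.
Rural: 12587²·(1 − 2443/12587)·550/2443 = 2.8745555 × 10^7.
Sum = 5.0291862 × 10^7.
SE = √(5.0291862 × 10^7) = 7092.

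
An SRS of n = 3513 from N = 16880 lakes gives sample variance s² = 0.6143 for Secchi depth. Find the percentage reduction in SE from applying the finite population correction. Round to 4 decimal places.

f = n/N = 3513/16880 = 0.20811611.
SE_no-fpc = √(s²/n) = 0.013223645; SE_fpc = √((1−f)s²/n) = 0.011767438.
Ratio = √(1−f) = 0.88987858. Reduction = 100·(1 − 0.88987858) = 11.0121%.

11.0121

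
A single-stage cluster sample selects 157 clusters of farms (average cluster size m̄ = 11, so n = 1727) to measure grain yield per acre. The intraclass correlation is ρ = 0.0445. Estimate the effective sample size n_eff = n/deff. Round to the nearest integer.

1195

deff = 1 + (11 − 1)·0.0445 = 1 + 0.445 = 1.445.
n_eff = 1727 / 1.445 = 1195.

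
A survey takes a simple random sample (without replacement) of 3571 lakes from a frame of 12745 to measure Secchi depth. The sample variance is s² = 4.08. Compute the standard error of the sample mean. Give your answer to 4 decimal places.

0.0287

Under SRS without replacement, Var(ȳ) = (1 − f)·s²/n with f = n/N = 3571/12745 = 0.28018831.
Var(ȳ) = (1 − 0.28018831)·4.08/3571 = 0.71981169·0.0011425371 = 8.2241157 × 10^-4.
SE(ȳ) = √(8.2241157 × 10^-4) = 0.0287.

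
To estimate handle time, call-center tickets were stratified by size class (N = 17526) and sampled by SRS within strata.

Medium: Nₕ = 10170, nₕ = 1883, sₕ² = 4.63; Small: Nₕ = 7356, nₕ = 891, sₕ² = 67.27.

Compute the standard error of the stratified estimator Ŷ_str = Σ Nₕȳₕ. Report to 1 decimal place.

Var(Ŷ_str) = Σₕ Nₕ²(1 − fₕ)sₕ²/nₕ.
Medium: 10170²·(1 − 1883/10170)·4.63/1883 = 207228.25.
Small: 7356²·(1 − 891/7356)·67.27/891 = 3.5904921 × 10^6.
Sum = 3.7977204 × 10^6.
SE = √(3.7977204 × 10^6) = 1948.8.

1948.8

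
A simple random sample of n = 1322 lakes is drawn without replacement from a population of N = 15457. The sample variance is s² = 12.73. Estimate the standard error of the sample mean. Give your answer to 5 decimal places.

Under SRS without replacement, Var(ȳ) = (1 − f)·s²/n with f = n/N = 1322/15457 = 0.08552759.
Var(ȳ) = (1 − 0.08552759)·12.73/1322 = 0.91447241·0.0096293495 = 0.0088057744.
SE(ȳ) = √(0.0088057744) = 0.09384.

0.09384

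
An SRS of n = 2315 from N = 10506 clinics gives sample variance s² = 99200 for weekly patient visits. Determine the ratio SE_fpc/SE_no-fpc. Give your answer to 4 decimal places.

f = n/N = 2315/10506 = 0.22035028.
SE_no-fpc = √(s²/n) = 6.5460654; SE_fpc = √((1−f)s²/n) = 5.7800301.
Ratio = √(1−f) = 0.88297776.

0.8830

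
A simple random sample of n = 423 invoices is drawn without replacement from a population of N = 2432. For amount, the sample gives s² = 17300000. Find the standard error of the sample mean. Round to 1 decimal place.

183.8

Under SRS without replacement, Var(ȳ) = (1 − f)·s²/n with f = n/N = 423/2432 = 0.17393092.
Var(ȳ) = (1 − 0.17393092)·17300000/423 = 0.82606908·40898.345 = 33784.858.
SE(ȳ) = √(33784.858) = 183.8.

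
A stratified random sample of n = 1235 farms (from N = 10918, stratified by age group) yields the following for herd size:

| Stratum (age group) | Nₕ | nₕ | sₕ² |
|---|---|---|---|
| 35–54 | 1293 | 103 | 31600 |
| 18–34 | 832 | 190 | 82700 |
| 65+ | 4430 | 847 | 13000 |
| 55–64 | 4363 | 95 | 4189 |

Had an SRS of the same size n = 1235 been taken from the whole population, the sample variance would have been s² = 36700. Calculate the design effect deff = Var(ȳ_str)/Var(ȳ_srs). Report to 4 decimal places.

0.5632

Var(ȳ_str) = Σ Wₕ²(1−fₕ)sₕ²/nₕ with Wₕ = Nₕ/10918:
  35–54: (1293/10918)²·(1−103/1293)·31600/103 = 3.9601275
  18–34: (832/10918)²·(1−190/832)·82700/190 = 1.9504018
  65+: (4430/10918)²·(1−847/4430)·13000/847 = 2.0437337
  55–64: (4363/10918)²·(1−95/4363)·4189/95 = 6.8882706
  → Var(ȳ_str) = 14.842534.
Var(ȳ_srs) = (1 − 1235/10918)·36700/1235 = 26.355178.
deff = 14.842534 / 26.355178 = 0.5632.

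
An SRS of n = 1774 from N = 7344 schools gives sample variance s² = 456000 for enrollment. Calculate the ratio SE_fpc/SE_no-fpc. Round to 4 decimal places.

0.8709

f = n/N = 1774/7344 = 0.24155773.
SE_no-fpc = √(s²/n) = 16.032661; SE_fpc = √((1−f)s²/n) = 13.962619.
Ratio = √(1−f) = 0.87088591.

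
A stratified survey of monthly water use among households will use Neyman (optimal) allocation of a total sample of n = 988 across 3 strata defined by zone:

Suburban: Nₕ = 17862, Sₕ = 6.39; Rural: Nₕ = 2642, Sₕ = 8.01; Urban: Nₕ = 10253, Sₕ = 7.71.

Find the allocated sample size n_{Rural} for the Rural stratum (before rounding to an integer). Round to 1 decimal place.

97.5

Neyman allocation: nₕ = n·NₕSₕ / Σⱼ NⱼSⱼ.
Σ NⱼSⱼ = 17862·6.39 + 2642·8.01 + 10253·7.71 = 214351.23.
n_{Rural} = 988·2642·8.01 / 214351.23 = 97.5.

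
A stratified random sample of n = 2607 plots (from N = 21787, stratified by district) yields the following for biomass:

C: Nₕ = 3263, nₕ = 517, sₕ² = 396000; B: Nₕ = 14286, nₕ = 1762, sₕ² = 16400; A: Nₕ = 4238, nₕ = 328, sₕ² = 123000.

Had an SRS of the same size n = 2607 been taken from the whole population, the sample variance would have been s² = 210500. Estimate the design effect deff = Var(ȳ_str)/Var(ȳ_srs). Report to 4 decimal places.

0.4369

Var(ȳ_str) = Σ Wₕ²(1−fₕ)sₕ²/nₕ with Wₕ = Nₕ/21787:
  C: (3263/21787)²·(1−517/3263)·396000/517 = 14.458638
  B: (14286/21787)²·(1−1762/14286)·16400/1762 = 3.5083005
  A: (4238/21787)²·(1−328/4238)·123000/328 = 13.091039
  → Var(ȳ_str) = 31.057978.
Var(ȳ_srs) = (1 − 2607/21787)·210500/2607 = 71.082425.
deff = 31.057978 / 71.082425 = 0.4369.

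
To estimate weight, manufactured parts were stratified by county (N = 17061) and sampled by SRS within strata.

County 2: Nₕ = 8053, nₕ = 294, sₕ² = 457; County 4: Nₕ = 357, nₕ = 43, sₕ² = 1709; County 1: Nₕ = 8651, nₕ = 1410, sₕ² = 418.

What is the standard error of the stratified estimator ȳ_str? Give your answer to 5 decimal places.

0.64248

Var(ȳ_str) = Σₕ Wₕ²(1 − fₕ)sₕ²/nₕ with Wₕ = Nₕ/N, N = 17061.
County 2: Wₕ = 0.47201219; term = 0.47201219²·(1 − 0.03650813)·457/294 = 0.33367476.
County 4: Wₕ = 0.02092492; term = 0.02092492²·(1 − 0.12044818)·1709/43 = 0.015306028.
County 1: Wₕ = 0.50706289; term = 0.50706289²·(1 − 0.16298694)·418/1410 = 0.063798881.
Sum = 0.41277967.
SE = √(0.41277967) = 0.64248.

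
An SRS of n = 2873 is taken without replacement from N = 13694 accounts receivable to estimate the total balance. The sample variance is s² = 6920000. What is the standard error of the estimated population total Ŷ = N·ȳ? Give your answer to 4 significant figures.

Var(Ŷ) = N²·Var(ȳ) = N²·(1 − n/N)·s²/n.
f = 2873/13694 = 0.20979991; Var(ȳ) = 0.79020009·6920000/2873 = 1903.3013.
Var(Ŷ) = 13694² · 1903.3013 = 3.5691779 × 10^11.
SE(Ŷ) = √(3.5691779 × 10^11) = 597400.

597400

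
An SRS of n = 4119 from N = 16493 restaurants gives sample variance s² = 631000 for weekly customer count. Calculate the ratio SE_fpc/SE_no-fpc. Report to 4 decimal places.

f = n/N = 4119/16493 = 0.24974231.
SE_no-fpc = √(s²/n) = 12.377097; SE_fpc = √((1−f)s²/n) = 10.720721.
Ratio = √(1−f) = 0.86617417.

0.8662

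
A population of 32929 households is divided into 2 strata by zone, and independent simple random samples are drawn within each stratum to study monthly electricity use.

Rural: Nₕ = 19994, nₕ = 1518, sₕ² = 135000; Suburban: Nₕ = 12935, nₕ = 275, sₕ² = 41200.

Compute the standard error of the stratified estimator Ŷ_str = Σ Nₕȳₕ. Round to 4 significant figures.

Var(Ŷ_str) = Σₕ Nₕ²(1 − fₕ)sₕ²/nₕ.
Rural: 19994²·(1 − 1518/19994)·135000/1518 = 3.2852592 × 10^10.
Suburban: 12935²·(1 − 275/12935)·41200/275 = 2.4533791 × 10^10.
Sum = 5.7386383 × 10^10.
SE = √(5.7386383 × 10^10) = 239600.

239600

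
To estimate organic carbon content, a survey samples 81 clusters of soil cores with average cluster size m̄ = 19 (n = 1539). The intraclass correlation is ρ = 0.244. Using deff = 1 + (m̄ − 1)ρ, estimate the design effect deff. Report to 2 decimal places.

5.39

deff = 1 + (19 − 1)·0.244 = 1 + 4.392 = 5.392.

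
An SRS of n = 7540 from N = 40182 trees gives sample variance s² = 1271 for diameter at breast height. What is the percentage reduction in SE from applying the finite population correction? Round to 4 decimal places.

9.8693

f = n/N = 7540/40182 = 0.18764621.
SE_no-fpc = √(s²/n) = 0.4105699; SE_fpc = √((1−f)s²/n) = 0.3700494.
Ratio = √(1−f) = 0.90130671. Reduction = 100·(1 − 0.90130671) = 9.8693%.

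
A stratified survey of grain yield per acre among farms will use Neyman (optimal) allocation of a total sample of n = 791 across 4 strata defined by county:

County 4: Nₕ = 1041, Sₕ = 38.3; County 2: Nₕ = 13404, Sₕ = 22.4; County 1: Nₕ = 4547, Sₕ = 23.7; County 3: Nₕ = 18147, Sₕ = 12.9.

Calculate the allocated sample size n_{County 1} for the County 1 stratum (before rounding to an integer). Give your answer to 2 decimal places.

124.99

Neyman allocation: nₕ = n·NₕSₕ / Σⱼ NⱼSⱼ.
Σ NⱼSⱼ = 1041·38.3 + 13404·22.4 + 4547·23.7 + 18147·12.9 = 681980.1.
n_{County 1} = 791·4547·23.7 / 681980.1 = 124.99.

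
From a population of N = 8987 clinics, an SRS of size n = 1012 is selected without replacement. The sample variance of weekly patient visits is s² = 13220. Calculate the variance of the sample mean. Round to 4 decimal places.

11.5922

Under SRS without replacement, Var(ȳ) = (1 − f)·s²/n with f = n/N = 1012/8987 = 0.11260710.
Var(ȳ) = (1 − 0.11260710)·13220/1012 = 0.88739290·13.063241 = 11.592227.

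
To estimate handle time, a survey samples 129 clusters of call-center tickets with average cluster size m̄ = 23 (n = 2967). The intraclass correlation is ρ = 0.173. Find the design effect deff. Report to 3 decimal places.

4.806

deff = 1 + (23 − 1)·0.173 = 1 + 3.806 = 4.806.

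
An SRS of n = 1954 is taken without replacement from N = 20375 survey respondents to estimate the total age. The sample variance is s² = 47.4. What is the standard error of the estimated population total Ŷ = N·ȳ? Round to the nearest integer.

3017

Var(Ŷ) = N²·Var(ȳ) = N²·(1 − n/N)·s²/n.
f = 1954/20375 = 0.09590184; Var(ȳ) = 0.90409816·47.4/1954 = 0.021931552.
Var(Ŷ) = 20375² · 0.021931552 = 9.1046782 × 10^6.
SE(Ŷ) = √(9.1046782 × 10^6) = 3017.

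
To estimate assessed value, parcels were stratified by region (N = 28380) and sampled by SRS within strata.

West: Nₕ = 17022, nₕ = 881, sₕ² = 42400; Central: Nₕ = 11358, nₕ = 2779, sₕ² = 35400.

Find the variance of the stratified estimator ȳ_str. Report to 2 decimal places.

Var(ȳ_str) = Σₕ Wₕ²(1 − fₕ)sₕ²/nₕ with Wₕ = Nₕ/N, N = 28380.
West: Wₕ = 0.59978858; term = 0.59978858²·(1 − 0.05175655)·42400/881 = 16.417468.
Central: Wₕ = 0.40021142; term = 0.40021142²·(1 − 0.24467336)·35400/2779 = 1.5410916.
Sum = 17.95856.

17.96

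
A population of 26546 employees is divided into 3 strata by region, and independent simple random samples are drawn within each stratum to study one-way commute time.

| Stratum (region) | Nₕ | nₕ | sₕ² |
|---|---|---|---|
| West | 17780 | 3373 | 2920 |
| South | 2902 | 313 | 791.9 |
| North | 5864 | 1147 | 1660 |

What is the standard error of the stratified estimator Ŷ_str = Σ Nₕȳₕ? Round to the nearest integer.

Var(Ŷ_str) = Σₕ Nₕ²(1 − fₕ)sₕ²/nₕ.
West: 17780²·(1 − 3373/17780)·2920/3373 = 2.2175418 × 10^8.
South: 2902²·(1 − 313/2902)·791.9/313 = 1.9008833 × 10^7.
North: 5864²·(1 − 1147/5864)·1660/1147 = 4.0031744 × 10^7.
Sum = 2.8079476 × 10^8.
SE = √(2.8079476 × 10^8) = 16757.

16757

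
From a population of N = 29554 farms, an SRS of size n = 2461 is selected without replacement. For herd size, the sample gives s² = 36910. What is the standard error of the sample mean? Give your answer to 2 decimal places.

Under SRS without replacement, Var(ȳ) = (1 − f)·s²/n with f = n/N = 2461/29554 = 0.08327130.
Var(ȳ) = (1 − 0.08327130)·36910/2461 = 0.91672870·14.997968 = 13.749068.
SE(ȳ) = √(13.749068) = 3.71.

3.71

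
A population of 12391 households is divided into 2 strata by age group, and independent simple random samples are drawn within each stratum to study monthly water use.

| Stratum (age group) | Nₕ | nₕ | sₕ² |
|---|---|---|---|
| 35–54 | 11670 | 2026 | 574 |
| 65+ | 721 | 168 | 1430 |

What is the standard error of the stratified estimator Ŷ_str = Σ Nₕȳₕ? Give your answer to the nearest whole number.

5940

Var(Ŷ_str) = Σₕ Nₕ²(1 − fₕ)sₕ²/nₕ.
35–54: 11670²·(1 − 2026/11670)·574/2026 = 3.1886034 × 10^7.
65+: 721²·(1 − 168/721)·1430/168 = 3.3938071 × 10^6.
Sum = 3.5279841 × 10^7.
SE = √(3.5279841 × 10^7) = 5940.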